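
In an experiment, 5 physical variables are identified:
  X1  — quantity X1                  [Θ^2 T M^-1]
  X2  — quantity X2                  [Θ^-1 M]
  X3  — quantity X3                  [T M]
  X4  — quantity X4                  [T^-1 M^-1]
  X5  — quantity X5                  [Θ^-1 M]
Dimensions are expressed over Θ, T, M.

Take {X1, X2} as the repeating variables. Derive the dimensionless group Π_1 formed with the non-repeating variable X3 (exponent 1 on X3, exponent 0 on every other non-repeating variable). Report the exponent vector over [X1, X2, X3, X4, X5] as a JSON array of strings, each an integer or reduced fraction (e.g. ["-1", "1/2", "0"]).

Exponent matrix [Θ,T,M] × [X1,X2,X3,X4,X5]:
  Θ: [ 2 -1  0  0 -1]
  T: [ 1  0  1 -1  0]
  M: [-1  1  1 -1  1]
Echelon form has 2 nonzero rows (pivots: X1,X2)
Repeat: X1,X2; free: X3,X4,X5
RREF:
  r0: [   1    0    1   -1    0]
  r1: [   0    1    2   -2    1]
  r2: [   0    0    0    0    0]
Fix exponent of X3 at 1, X4 at 0, X5 at 0; solve each RREF row for its pivot's exponent:
  r0: exp(X1) + (1)·1 = 0 ⇒ exp(X1) = -1
  r1: exp(X2) + (2)·1 = 0 ⇒ exp(X2) = -2
Π_1 = X1^-1 · X2^-2 · X3

["-1", "-2", "1", "0", "0"]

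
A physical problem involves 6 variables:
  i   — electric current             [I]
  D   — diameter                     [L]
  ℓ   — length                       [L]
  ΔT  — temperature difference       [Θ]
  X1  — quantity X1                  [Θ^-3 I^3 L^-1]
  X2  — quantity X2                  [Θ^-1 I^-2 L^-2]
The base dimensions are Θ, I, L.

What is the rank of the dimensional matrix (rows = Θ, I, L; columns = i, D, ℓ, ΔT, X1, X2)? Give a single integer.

3

Dimensional matrix (Θ×I×L by i×D×ℓ×ΔT×X1×X2):
  Θ: [ 0  0  0  1 -3 -1]
  I: [ 1  0  0  0  3 -2]
  L: [ 0  1  1  0 -1 -2]
Echelon form has 3 nonzero rows (pivots: i,D,ΔT)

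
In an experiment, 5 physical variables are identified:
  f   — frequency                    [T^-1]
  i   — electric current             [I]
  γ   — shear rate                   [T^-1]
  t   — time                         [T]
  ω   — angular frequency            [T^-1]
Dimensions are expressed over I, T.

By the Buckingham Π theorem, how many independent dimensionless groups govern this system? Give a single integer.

3

Write exponents as rows I,T / cols f,i,γ,t,ω:
  I: [ 0  1  0  0  0]
  T: [-1  0 -1  1 -1]
Echelon form has 2 nonzero rows (pivots: f,i)
Π count = n − r = 5 − 2 = 3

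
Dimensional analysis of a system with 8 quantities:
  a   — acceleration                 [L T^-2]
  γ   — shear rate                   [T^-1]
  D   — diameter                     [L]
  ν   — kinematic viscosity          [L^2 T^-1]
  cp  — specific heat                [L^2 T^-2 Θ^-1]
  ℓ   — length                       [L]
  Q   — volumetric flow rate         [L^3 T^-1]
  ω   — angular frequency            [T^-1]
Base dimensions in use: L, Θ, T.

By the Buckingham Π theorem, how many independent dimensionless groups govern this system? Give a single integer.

Write exponents as rows L,Θ,T / cols a,γ,D,ν,cp,ℓ,Q,ω:
  L: [ 1  0  1  2  2  1  3  0]
  Θ: [ 0  0  0  0 -1  0  0  0]
  T: [-2 -1  0 -1 -2  0 -1 -1]
Echelon form has 3 nonzero rows (pivots: a,γ,cp)
n=8, r=3 ⇒ 5 dimensionless groups

5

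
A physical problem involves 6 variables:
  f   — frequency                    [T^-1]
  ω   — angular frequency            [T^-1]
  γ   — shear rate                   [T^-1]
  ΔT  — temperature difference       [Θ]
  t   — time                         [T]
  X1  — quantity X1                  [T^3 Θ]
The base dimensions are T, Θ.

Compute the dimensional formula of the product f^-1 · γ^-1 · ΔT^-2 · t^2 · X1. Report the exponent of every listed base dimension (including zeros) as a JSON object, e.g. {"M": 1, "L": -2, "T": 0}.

Dimensional matrix (T×Θ by f×ω×γ×ΔT×t×X1):
  T: [-1 -1 -1  0  1  3]
  Θ: [ 0  0  0  1  0  1]
  [T]: (-1)·-1+(-1)·-1+(-2)·0+(2)·1+(1)·3 = 7
  [Θ]: (-1)·0+(-1)·0+(-2)·1+(2)·0+(1)·1 = -1
⇒ T^7 Θ^-1

{"T": 7, "Θ": -1}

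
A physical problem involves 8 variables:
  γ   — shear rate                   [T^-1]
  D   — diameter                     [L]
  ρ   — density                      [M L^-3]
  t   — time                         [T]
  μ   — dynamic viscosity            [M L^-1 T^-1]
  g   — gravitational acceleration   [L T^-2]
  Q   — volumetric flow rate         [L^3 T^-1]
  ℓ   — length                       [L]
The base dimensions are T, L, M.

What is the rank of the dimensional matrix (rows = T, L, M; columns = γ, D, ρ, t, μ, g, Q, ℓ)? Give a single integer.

3

Write exponents as rows T,L,M / cols γ,D,ρ,t,μ,g,Q,ℓ:
  T: [-1  0  0  1 -1 -2 -1  0]
  L: [ 0  1 -3  0 -1  1  3  1]
  M: [ 0  0  1  0  1  0  0  0]
Row reduction gives pivot columns γ,D,ρ; rank = 3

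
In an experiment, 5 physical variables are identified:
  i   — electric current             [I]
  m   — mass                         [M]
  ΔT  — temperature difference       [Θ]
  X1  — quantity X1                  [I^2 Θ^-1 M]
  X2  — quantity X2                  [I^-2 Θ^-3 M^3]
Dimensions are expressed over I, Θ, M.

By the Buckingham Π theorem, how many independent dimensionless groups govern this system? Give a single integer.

2

Exponent matrix [I,Θ,M] × [i,m,ΔT,X1,X2]:
  I: [ 1  0  0  2 -2]
  Θ: [ 0  0  1 -1 -3]
  M: [ 0  1  0  1  3]
Row reduction gives pivot columns i,m,ΔT; rank = 3
Π count = n − r = 5 − 3 = 2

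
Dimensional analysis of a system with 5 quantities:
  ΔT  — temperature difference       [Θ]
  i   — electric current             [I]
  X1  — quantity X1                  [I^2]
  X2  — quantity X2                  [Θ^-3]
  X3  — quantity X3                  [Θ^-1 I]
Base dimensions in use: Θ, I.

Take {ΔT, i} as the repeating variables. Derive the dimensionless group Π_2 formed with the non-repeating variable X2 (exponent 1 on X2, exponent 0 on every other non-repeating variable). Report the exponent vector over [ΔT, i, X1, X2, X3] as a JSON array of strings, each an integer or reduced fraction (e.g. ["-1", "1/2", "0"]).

Dimensional matrix (Θ×I by ΔT×i×X1×X2×X3):
  Θ: [ 1  0  0 -3 -1]
  I: [ 0  1  2  0  1]
RREF → pivots at {ΔT,i} ⇒ r = 2
Pivot set = {ΔT,i}, free = {X1,X2,X3}
RREF:
  r0: [   1    0    0   -3   -1]
  r1: [   0    1    2    0    1]
Fix exponent of X2 at 1, X1 at 0, X3 at 0; solve each RREF row for its pivot's exponent:
  r0: exp(ΔT) + (-3)·1 = 0 ⇒ exp(ΔT) = 3
  r1: exp(i) + (0)·1 = 0 ⇒ exp(i) = 0
Π_2 = ΔT^3 · X2

["3", "0", "0", "1", "0"]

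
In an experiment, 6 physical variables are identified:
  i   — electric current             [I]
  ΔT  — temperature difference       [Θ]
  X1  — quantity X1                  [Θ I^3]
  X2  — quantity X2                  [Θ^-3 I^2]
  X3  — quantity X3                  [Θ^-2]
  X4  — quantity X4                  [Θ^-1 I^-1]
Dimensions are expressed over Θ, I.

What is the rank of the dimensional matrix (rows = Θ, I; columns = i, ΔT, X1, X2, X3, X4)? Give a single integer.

2

Exponent matrix [Θ,I] × [i,ΔT,X1,X2,X3,X4]:
  Θ: [ 0  1  1 -3 -2 -1]
  I: [ 1  0  3  2  0 -1]
RREF → pivots at {i,ΔT} ⇒ r = 2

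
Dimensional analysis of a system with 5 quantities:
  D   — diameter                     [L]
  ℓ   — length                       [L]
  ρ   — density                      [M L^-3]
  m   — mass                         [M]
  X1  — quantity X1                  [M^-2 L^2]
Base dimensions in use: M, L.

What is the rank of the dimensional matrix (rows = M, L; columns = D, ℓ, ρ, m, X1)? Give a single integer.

Dimensional matrix (M×L by D×ℓ×ρ×m×X1):
  M: [ 0  0  1  1 -2]
  L: [ 1  1 -3  0  2]
Row reduction gives pivot columns D,ρ; rank = 2

2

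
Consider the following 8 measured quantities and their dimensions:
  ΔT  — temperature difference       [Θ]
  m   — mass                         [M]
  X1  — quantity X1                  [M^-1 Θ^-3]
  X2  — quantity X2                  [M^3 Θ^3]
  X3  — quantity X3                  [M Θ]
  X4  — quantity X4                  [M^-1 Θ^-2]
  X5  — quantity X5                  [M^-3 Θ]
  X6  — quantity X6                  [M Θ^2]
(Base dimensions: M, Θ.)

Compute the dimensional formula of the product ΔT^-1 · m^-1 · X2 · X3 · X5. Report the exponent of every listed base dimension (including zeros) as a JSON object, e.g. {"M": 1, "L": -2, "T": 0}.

Write exponents as rows M,Θ / cols ΔT,m,X1,X2,X3,X4,X5,X6:
  M: [ 0  1 -1  3  1 -1 -3  1]
  Θ: [ 1  0 -3  3  1 -2  1  2]
  [M]: (-1)·0+(-1)·1+(1)·3+(1)·1+(1)·-3 = 0
  [Θ]: (-1)·1+(-1)·0+(1)·3+(1)·1+(1)·1 = 4
⇒ Θ^4

{"M": 0, "Θ": 4}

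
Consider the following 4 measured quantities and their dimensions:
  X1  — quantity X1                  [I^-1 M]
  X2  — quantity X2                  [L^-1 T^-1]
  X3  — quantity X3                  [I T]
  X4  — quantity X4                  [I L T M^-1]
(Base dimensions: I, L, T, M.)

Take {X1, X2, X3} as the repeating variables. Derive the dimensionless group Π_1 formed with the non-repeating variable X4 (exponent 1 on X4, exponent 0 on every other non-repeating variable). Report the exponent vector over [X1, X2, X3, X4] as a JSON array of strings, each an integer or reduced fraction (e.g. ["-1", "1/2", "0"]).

Dimensional matrix (I×L×T×M by X1×X2×X3×X4):
  I: [-1  0  1  1]
  L: [ 0 -1  0  1]
  T: [ 0 -1  1  1]
  M: [ 1  0  0 -1]
RREF → pivots at {X1,X2,X3} ⇒ r = 3
Repeat: X1,X2,X3; free: X4
RREF:
  r0: [   1    0    0   -1]
  r1: [   0    1    0   -1]
  r2: [   0    0    1    0]
  r3: [   0    0    0    0]
Fix exponent of X4 at 1; solve each RREF row for its pivot's exponent:
  r0: exp(X1) + (-1)·1 = 0 ⇒ exp(X1) = 1
  r1: exp(X2) + (-1)·1 = 0 ⇒ exp(X2) = 1
  r2: exp(X3) + (0)·1 = 0 ⇒ exp(X3) = 0
Π_1 = X1 · X2 · X4

["1", "1", "0", "1"]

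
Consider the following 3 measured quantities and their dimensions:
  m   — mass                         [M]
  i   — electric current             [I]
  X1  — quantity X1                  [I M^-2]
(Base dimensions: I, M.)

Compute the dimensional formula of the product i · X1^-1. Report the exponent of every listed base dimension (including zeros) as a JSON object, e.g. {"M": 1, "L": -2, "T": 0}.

Dimensional matrix (I×M by m×i×X1):
  I: [ 0  1  1]
  M: [ 1  0 -2]
  [I]: (1)·1+(-1)·1 = 0
  [M]: (1)·0+(-1)·-2 = 2
⇒ M^2

{"I": 0, "M": 2}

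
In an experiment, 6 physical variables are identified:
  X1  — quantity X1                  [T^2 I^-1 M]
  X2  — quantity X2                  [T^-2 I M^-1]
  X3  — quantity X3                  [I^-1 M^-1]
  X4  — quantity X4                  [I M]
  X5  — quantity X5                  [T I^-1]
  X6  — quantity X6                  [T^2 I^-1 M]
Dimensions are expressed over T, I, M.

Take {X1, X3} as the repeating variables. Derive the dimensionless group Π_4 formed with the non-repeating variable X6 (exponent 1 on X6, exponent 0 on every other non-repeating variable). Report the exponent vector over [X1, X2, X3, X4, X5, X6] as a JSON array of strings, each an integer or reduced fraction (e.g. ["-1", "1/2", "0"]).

Dimensional matrix (T×I×M by X1×X2×X3×X4×X5×X6):
  T: [ 2 -2  0  0  1  2]
  I: [-1  1 -1  1 -1 -1]
  M: [ 1 -1 -1  1  0  1]
Echelon form has 2 nonzero rows (pivots: X1,X3)
Repeat: X1,X3; free: X2,X4,X5,X6
RREF:
  r0: [   1   -1    0    0  1/2    1]
  r1: [   0    0    1   -1  1/2    0]
  r2: [   0    0    0    0    0    0]
Fix exponent of X6 at 1, X2 at 0, X4 at 0, X5 at 0; solve each RREF row for its pivot's exponent:
  r0: exp(X1) + (1)·1 = 0 ⇒ exp(X1) = -1
  r1: exp(X3) + (0)·1 = 0 ⇒ exp(X3) = 0
Π_4 = X1^-1 · X6

["-1", "0", "0", "0", "0", "1"]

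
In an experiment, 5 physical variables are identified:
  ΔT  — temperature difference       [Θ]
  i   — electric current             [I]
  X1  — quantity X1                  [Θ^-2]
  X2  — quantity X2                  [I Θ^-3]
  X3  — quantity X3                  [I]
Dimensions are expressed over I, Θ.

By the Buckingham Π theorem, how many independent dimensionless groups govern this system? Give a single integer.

Dimensional matrix (I×Θ by ΔT×i×X1×X2×X3):
  I: [ 0  1  0  1  1]
  Θ: [ 1  0 -2 -3  0]
Echelon form has 2 nonzero rows (pivots: ΔT,i)
n=5, r=2 ⇒ 3 dimensionless groups

3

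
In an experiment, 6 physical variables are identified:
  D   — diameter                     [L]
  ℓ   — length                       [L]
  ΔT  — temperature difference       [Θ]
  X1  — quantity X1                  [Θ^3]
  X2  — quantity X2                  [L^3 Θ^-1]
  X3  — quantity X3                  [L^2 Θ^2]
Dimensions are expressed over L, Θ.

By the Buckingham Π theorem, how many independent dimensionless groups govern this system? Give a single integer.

4

Dimensional matrix (L×Θ by D×ℓ×ΔT×X1×X2×X3):
  L: [ 1  1  0  0  3  2]
  Θ: [ 0  0  1  3 -1  2]
Row reduction gives pivot columns D,ΔT; rank = 2
Π count = n − r = 6 − 2 = 4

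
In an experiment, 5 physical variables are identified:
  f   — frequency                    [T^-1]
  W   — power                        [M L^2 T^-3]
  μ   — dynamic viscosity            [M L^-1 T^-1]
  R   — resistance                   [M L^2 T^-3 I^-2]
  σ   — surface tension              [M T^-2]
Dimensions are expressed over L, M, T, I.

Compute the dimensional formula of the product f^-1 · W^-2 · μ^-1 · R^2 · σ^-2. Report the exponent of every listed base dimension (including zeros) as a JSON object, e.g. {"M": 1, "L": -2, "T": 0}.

Dimensional matrix (L×M×T×I by f×W×μ×R×σ):
  L: [ 0  2 -1  2  0]
  M: [ 0  1  1  1  1]
  T: [-1 -3 -1 -3 -2]
  I: [ 0  0  0 -2  0]
  [L]: (-1)·0+(-2)·2+(-1)·-1+(2)·2+(-2)·0 = 1
  [M]: (-1)·0+(-2)·1+(-1)·1+(2)·1+(-2)·1 = -3
  [T]: (-1)·-1+(-2)·-3+(-1)·-1+(2)·-3+(-2)·-2 = 6
  [I]: (-1)·0+(-2)·0+(-1)·0+(2)·-2+(-2)·0 = -4
⇒ L M^-3 T^6 I^-4

{"L": 1, "M": -3, "T": 6, "I": -4}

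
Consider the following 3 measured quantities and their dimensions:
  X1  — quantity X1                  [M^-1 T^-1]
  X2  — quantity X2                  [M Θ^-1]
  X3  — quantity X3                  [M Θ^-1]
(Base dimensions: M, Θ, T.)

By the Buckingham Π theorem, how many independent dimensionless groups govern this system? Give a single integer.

Exponent matrix [M,Θ,T] × [X1,X2,X3]:
  M: [-1  1  1]
  Θ: [ 0 -1 -1]
  T: [-1  0  0]
Echelon form has 2 nonzero rows (pivots: X1,X2)
n=3, r=2 ⇒ 1 dimensionless group

1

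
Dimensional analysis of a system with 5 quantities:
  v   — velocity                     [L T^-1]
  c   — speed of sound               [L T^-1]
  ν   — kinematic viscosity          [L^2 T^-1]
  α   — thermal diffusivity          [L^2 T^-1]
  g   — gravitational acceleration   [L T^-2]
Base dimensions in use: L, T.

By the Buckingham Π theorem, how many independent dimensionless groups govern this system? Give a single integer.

3

Dimensional matrix (L×T by v×c×ν×α×g):
  L: [ 1  1  2  2  1]
  T: [-1 -1 -1 -1 -2]
Row reduction gives pivot columns v,ν; rank = 2
5 vars − rank 2 = 3 Π groups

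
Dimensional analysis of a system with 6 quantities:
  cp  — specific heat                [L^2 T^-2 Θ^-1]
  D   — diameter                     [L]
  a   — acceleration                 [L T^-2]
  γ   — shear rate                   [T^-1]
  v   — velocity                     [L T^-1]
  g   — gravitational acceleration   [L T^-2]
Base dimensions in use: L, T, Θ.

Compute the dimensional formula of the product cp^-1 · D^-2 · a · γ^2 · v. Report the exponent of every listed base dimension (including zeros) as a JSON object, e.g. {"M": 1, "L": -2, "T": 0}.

Write exponents as rows L,T,Θ / cols cp,D,a,γ,v,g:
  L: [ 2  1  1  0  1  1]
  T: [-2  0 -2 -1 -1 -2]
  Θ: [-1  0  0  0  0  0]
  [L]: (-1)·2+(-2)·1+(1)·1+(2)·0+(1)·1 = -2
  [T]: (-1)·-2+(-2)·0+(1)·-2+(2)·-1+(1)·-1 = -3
  [Θ]: (-1)·-1+(-2)·0+(1)·0+(2)·0+(1)·0 = 1
⇒ L^-2 T^-3 Θ

{"L": -2, "T": -3, "Θ": 1}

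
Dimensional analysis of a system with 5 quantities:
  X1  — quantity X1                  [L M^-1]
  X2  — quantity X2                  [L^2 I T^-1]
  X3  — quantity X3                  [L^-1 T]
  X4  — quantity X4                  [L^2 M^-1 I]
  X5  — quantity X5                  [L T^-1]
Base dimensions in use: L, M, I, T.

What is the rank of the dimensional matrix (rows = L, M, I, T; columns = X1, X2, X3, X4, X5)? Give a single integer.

3

Write exponents as rows L,M,I,T / cols X1,X2,X3,X4,X5:
  L: [ 1  2 -1  2  1]
  M: [-1  0  0 -1  0]
  I: [ 0  1  0  1  0]
  T: [ 0 -1  1  0 -1]
Row reduction gives pivot columns X1,X2,X3; rank = 3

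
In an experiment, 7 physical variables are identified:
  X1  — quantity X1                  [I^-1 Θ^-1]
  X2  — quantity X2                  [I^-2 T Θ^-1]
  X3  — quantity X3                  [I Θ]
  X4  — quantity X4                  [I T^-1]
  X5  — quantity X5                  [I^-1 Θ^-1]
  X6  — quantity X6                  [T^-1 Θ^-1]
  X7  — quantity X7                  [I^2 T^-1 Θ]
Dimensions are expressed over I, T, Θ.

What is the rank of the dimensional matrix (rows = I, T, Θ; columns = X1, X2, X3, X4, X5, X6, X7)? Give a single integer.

2

Exponent matrix [I,T,Θ] × [X1,X2,X3,X4,X5,X6,X7]:
  I: [-1 -2  1  1 -1  0  2]
  T: [ 0  1  0 -1  0 -1 -1]
  Θ: [-1 -1  1  0 -1 -1  1]
Echelon form has 2 nonzero rows (pivots: X1,X2)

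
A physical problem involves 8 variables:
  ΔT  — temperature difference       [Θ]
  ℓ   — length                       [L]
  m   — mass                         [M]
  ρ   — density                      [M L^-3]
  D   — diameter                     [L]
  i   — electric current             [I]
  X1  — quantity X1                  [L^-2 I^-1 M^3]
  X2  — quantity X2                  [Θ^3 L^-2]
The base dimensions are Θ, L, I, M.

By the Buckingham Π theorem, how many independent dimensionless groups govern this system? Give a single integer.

4

Exponent matrix [Θ,L,I,M] × [ΔT,ℓ,m,ρ,D,i,X1,X2]:
  Θ: [ 1  0  0  0  0  0  0  3]
  L: [ 0  1  0 -3  1  0 -2 -2]
  I: [ 0  0  0  0  0  1 -1  0]
  M: [ 0  0  1  1  0  0  3  0]
Row reduction gives pivot columns ΔT,ℓ,m,i; rank = 4
8 vars − rank 4 = 4 Π groups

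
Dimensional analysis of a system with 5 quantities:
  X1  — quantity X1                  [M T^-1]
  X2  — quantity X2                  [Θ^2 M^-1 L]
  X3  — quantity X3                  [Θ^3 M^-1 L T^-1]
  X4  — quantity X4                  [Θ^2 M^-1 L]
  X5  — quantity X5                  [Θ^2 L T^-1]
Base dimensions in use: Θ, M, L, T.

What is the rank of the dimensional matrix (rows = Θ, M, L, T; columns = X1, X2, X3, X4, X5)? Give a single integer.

Write exponents as rows Θ,M,L,T / cols X1,X2,X3,X4,X5:
  Θ: [ 0  2  3  2  2]
  M: [ 1 -1 -1 -1  0]
  L: [ 0  1  1  1  1]
  T: [-1  0 -1  0 -1]
Row reduction gives pivot columns X1,X2,X3; rank = 3

3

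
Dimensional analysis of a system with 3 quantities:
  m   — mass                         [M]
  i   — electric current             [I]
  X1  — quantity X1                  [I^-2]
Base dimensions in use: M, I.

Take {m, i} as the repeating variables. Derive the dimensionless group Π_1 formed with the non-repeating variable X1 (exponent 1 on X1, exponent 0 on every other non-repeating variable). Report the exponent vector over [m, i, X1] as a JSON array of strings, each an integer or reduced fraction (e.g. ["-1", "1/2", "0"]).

["0", "2", "1"]

Write exponents as rows M,I / cols m,i,X1:
  M: [ 1  0  0]
  I: [ 0  1 -2]
Echelon form has 2 nonzero rows (pivots: m,i)
Pivot set = {m,i}, free = {X1}
RREF:
  r0: [   1    0    0]
  r1: [   0    1   -2]
Fix exponent of X1 at 1; solve each RREF row for its pivot's exponent:
  r0: exp(m) + (0)·1 = 0 ⇒ exp(m) = 0
  r1: exp(i) + (-2)·1 = 0 ⇒ exp(i) = 2
Π_1 = i^2 · X1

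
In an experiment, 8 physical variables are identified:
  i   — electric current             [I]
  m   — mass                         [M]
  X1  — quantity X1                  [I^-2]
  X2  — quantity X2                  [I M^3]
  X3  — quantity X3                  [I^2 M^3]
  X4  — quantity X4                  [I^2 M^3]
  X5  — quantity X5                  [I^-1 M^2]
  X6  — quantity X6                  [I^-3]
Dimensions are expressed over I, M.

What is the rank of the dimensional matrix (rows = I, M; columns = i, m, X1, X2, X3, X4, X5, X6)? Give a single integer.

2

Write exponents as rows I,M / cols i,m,X1,X2,X3,X4,X5,X6:
  I: [ 1  0 -2  1  2  2 -1 -3]
  M: [ 0  1  0  3  3  3  2  0]
Echelon form has 2 nonzero rows (pivots: i,m)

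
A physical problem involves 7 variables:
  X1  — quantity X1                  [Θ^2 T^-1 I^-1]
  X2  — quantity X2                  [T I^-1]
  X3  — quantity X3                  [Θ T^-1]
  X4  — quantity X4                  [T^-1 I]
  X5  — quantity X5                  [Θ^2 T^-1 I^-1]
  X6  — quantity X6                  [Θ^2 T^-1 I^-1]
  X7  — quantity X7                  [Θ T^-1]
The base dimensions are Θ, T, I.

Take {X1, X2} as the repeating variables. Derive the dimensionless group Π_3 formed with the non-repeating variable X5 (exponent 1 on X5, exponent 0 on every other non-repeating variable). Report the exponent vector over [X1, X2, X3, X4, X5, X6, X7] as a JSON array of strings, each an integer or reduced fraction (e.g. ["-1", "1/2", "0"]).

["-1", "0", "0", "0", "1", "0", "0"]

Write exponents as rows Θ,T,I / cols X1,X2,X3,X4,X5,X6,X7:
  Θ: [ 2  0  1  0  2  2  1]
  T: [-1  1 -1 -1 -1 -1 -1]
  I: [-1 -1  0  1 -1 -1  0]
Echelon form has 2 nonzero rows (pivots: X1,X2)
Pivot set = {X1,X2}, free = {X3,X4,X5,X6,X7}
RREF:
  r0: [   1    0  1/2    0    1    1  1/2]
  r1: [   0    1 -1/2   -1    0    0 -1/2]
  r2: [   0    0    0    0    0    0    0]
Fix exponent of X5 at 1, X3 at 0, X4 at 0, X6 at 0, X7 at 0; solve each RREF row for its pivot's exponent:
  r0: exp(X1) + (1)·1 = 0 ⇒ exp(X1) = -1
  r1: exp(X2) + (0)·1 = 0 ⇒ exp(X2) = 0
Π_3 = X1^-1 · X5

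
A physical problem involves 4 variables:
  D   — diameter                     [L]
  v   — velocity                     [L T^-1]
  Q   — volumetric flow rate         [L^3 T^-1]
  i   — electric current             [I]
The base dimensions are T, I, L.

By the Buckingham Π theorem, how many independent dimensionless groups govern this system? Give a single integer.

Dimensional matrix (T×I×L by D×v×Q×i):
  T: [ 0 -1 -1  0]
  I: [ 0  0  0  1]
  L: [ 1  1  3  0]
RREF → pivots at {D,v,i} ⇒ r = 3
4 vars − rank 3 = 1 Π group

1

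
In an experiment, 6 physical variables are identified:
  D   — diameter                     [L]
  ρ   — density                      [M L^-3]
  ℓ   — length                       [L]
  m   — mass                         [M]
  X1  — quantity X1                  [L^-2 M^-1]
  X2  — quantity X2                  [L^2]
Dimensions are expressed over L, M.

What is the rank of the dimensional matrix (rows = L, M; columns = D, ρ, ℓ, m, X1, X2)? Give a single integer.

2

Write exponents as rows L,M / cols D,ρ,ℓ,m,X1,X2:
  L: [ 1 -3  1  0 -2  2]
  M: [ 0  1  0  1 -1  0]
Row reduction gives pivot columns D,ρ; rank = 2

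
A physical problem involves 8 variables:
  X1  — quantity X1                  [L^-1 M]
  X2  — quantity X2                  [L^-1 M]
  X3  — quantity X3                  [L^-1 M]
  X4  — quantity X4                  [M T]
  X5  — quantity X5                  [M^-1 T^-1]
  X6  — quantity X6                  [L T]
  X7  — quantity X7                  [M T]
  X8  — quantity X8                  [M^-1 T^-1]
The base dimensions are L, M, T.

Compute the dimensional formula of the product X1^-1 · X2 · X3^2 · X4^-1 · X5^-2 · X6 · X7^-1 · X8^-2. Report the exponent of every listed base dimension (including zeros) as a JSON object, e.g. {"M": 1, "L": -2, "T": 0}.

Exponent matrix [L,M,T] × [X1,X2,X3,X4,X5,X6,X7,X8]:
  L: [-1 -1 -1  0  0  1  0  0]
  M: [ 1  1  1  1 -1  0  1 -1]
  T: [ 0  0  0  1 -1  1  1 -1]
  [L]: (-1)·-1+(1)·-1+(2)·-1+(-1)·0+(-2)·0+(1)·1+(-1)·0+(-2)·0 = -1
  [M]: (-1)·1+(1)·1+(2)·1+(-1)·1+(-2)·-1+(1)·0+(-1)·1+(-2)·-1 = 4
  [T]: (-1)·0+(1)·0+(2)·0+(-1)·1+(-2)·-1+(1)·1+(-1)·1+(-2)·-1 = 3
⇒ L^-1 M^4 T^3

{"L": -1, "M": 4, "T": 3}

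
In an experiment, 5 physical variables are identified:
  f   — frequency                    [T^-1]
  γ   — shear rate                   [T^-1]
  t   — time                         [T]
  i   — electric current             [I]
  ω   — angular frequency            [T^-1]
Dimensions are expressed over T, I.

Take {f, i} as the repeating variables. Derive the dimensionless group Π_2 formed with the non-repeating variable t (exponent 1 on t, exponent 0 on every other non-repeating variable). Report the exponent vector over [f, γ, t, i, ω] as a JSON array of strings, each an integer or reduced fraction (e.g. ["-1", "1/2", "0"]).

["1", "0", "1", "0", "0"]

Exponent matrix [T,I] × [f,γ,t,i,ω]:
  T: [-1 -1  1  0 -1]
  I: [ 0  0  0  1  0]
Echelon form has 2 nonzero rows (pivots: f,i)
Pivot set = {f,i}, free = {γ,t,ω}
RREF:
  r0: [   1    1   -1    0    1]
  r1: [   0    0    0    1    0]
Fix exponent of t at 1, γ at 0, ω at 0; solve each RREF row for its pivot's exponent:
  r0: exp(f) + (-1)·1 = 0 ⇒ exp(f) = 1
  r1: exp(i) + (0)·1 = 0 ⇒ exp(i) = 0
Π_2 = f · t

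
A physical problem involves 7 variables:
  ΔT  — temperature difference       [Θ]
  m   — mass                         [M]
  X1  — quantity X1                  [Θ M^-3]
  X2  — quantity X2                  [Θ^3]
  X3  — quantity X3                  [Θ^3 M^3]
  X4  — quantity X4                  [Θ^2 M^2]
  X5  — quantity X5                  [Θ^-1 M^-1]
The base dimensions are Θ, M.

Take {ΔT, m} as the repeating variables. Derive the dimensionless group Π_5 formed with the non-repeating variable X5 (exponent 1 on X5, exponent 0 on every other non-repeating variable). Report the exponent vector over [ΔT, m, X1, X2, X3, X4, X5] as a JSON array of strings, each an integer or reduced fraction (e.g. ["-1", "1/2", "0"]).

["1", "1", "0", "0", "0", "0", "1"]

Write exponents as rows Θ,M / cols ΔT,m,X1,X2,X3,X4,X5:
  Θ: [ 1  0  1  3  3  2 -1]
  M: [ 0  1 -3  0  3  2 -1]
Echelon form has 2 nonzero rows (pivots: ΔT,m)
Repeat: ΔT,m; free: X1,X2,X3,X4,X5
RREF:
  r0: [   1    0    1    3    3    2   -1]
  r1: [   0    1   -3    0    3    2   -1]
Fix exponent of X5 at 1, X1 at 0, X2 at 0, X3 at 0, X4 at 0; solve each RREF row for its pivot's exponent:
  r0: exp(ΔT) + (-1)·1 = 0 ⇒ exp(ΔT) = 1
  r1: exp(m) + (-1)·1 = 0 ⇒ exp(m) = 1
Π_5 = ΔT · m · X5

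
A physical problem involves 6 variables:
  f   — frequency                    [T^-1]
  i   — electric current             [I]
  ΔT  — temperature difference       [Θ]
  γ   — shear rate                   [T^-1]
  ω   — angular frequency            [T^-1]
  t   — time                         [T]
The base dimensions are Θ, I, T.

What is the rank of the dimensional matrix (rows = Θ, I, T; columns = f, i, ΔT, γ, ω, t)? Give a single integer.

3

Write exponents as rows Θ,I,T / cols f,i,ΔT,γ,ω,t:
  Θ: [ 0  0  1  0  0  0]
  I: [ 0  1  0  0  0  0]
  T: [-1  0  0 -1 -1  1]
Row reduction gives pivot columns f,i,ΔT; rank = 3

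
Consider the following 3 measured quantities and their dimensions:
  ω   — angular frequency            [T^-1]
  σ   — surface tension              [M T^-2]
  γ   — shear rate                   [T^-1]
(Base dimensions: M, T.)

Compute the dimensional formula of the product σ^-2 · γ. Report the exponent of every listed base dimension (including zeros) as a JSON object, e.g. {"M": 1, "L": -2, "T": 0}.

{"M": -2, "T": 3}

Exponent matrix [M,T] × [ω,σ,γ]:
  M: [ 0  1  0]
  T: [-1 -2 -1]
  [M]: (-2)·1+(1)·0 = -2
  [T]: (-2)·-2+(1)·-1 = 3
⇒ M^-2 T^3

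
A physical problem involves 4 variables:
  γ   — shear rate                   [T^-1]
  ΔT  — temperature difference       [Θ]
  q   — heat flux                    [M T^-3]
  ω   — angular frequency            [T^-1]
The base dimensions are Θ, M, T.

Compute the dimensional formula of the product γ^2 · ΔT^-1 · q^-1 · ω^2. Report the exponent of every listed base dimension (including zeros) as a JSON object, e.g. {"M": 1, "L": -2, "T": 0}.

{"Θ": -1, "M": -1, "T": -1}

Write exponents as rows Θ,M,T / cols γ,ΔT,q,ω:
  Θ: [ 0  1  0  0]
  M: [ 0  0  1  0]
  T: [-1  0 -3 -1]
  [Θ]: (2)·0+(-1)·1+(-1)·0+(2)·0 = -1
  [M]: (2)·0+(-1)·0+(-1)·1+(2)·0 = -1
  [T]: (2)·-1+(-1)·0+(-1)·-3+(2)·-1 = -1
⇒ Θ^-1 M^-1 T^-1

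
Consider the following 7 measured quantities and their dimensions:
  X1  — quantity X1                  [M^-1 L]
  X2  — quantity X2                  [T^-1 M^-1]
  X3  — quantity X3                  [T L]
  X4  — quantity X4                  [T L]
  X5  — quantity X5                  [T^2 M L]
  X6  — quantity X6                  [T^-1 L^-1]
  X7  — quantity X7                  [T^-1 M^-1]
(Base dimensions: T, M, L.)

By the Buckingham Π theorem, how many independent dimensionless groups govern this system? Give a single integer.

5

Exponent matrix [T,M,L] × [X1,X2,X3,X4,X5,X6,X7]:
  T: [ 0 -1  1  1  2 -1 -1]
  M: [-1 -1  0  0  1  0 -1]
  L: [ 1  0  1  1  1 -1  0]
Echelon form has 2 nonzero rows (pivots: X1,X2)
7 vars − rank 2 = 5 Π groups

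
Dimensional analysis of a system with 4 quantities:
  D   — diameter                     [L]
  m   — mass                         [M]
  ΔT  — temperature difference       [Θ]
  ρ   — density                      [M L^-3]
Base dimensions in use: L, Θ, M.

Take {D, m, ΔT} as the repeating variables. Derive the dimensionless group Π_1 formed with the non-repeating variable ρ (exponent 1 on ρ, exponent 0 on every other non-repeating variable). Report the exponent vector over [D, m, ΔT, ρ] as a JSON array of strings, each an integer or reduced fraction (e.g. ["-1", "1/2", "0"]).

Write exponents as rows L,Θ,M / cols D,m,ΔT,ρ:
  L: [ 1  0  0 -3]
  Θ: [ 0  0  1  0]
  M: [ 0  1  0  1]
Row reduction gives pivot columns D,m,ΔT; rank = 3
Pivot set = {D,m,ΔT}, free = {ρ}
RREF:
  r0: [   1    0    0   -3]
  r1: [   0    1    0    1]
  r2: [   0    0    1    0]
Fix exponent of ρ at 1; solve each RREF row for its pivot's exponent:
  r0: exp(D) + (-3)·1 = 0 ⇒ exp(D) = 3
  r1: exp(m) + (1)·1 = 0 ⇒ exp(m) = -1
  r2: exp(ΔT) + (0)·1 = 0 ⇒ exp(ΔT) = 0
Π_1 = D^3 · m^-1 · ρ

["3", "-1", "0", "1"]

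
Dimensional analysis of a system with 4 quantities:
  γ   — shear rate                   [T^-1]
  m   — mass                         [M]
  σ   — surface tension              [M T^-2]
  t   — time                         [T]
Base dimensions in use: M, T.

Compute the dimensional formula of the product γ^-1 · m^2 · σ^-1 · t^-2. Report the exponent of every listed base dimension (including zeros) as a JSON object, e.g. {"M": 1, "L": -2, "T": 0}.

Dimensional matrix (M×T by γ×m×σ×t):
  M: [ 0  1  1  0]
  T: [-1  0 -2  1]
  [M]: (-1)·0+(2)·1+(-1)·1+(-2)·0 = 1
  [T]: (-1)·-1+(2)·0+(-1)·-2+(-2)·1 = 1
⇒ M T

{"M": 1, "T": 1}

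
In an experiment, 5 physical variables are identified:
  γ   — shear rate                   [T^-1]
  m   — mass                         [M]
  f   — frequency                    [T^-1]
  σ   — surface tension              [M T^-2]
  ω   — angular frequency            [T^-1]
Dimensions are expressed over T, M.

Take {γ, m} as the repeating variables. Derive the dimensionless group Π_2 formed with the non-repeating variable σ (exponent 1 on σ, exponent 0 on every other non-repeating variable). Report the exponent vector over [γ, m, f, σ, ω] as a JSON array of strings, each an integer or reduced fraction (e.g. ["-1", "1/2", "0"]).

Exponent matrix [T,M] × [γ,m,f,σ,ω]:
  T: [-1  0 -1 -2 -1]
  M: [ 0  1  0  1  0]
Echelon form has 2 nonzero rows (pivots: γ,m)
Repeat: γ,m; free: f,σ,ω
RREF:
  r0: [   1    0    1    2    1]
  r1: [   0    1    0    1    0]
Fix exponent of σ at 1, f at 0, ω at 0; solve each RREF row for its pivot's exponent:
  r0: exp(γ) + (2)·1 = 0 ⇒ exp(γ) = -2
  r1: exp(m) + (1)·1 = 0 ⇒ exp(m) = -1
Π_2 = γ^-2 · m^-1 · σ

["-2", "-1", "0", "1", "0"]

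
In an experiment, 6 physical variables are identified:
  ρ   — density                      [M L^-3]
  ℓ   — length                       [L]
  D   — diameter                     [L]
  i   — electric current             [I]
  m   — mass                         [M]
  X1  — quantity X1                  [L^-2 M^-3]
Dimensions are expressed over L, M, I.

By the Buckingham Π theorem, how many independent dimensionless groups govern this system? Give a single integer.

Dimensional matrix (L×M×I by ρ×ℓ×D×i×m×X1):
  L: [-3  1  1  0  0 -2]
  M: [ 1  0  0  0  1 -3]
  I: [ 0  0  0  1  0  0]
Echelon form has 3 nonzero rows (pivots: ρ,ℓ,i)
6 vars − rank 3 = 3 Π groups

3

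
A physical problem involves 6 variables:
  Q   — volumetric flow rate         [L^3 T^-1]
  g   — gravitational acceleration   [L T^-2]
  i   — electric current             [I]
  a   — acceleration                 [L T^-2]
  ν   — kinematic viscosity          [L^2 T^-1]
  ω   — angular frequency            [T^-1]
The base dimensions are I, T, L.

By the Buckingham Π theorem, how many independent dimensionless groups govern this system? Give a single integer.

3

Write exponents as rows I,T,L / cols Q,g,i,a,ν,ω:
  I: [ 0  0  1  0  0  0]
  T: [-1 -2  0 -2 -1 -1]
  L: [ 3  1  0  1  2  0]
Row reduction gives pivot columns Q,g,i; rank = 3
n=6, r=3 ⇒ 3 dimensionless groups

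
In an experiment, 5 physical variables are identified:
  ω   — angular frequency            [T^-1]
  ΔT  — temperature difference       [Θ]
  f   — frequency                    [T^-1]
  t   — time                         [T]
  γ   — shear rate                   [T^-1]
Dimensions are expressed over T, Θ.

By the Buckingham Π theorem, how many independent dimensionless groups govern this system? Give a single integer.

Exponent matrix [T,Θ] × [ω,ΔT,f,t,γ]:
  T: [-1  0 -1  1 -1]
  Θ: [ 0  1  0  0  0]
Echelon form has 2 nonzero rows (pivots: ω,ΔT)
5 vars − rank 2 = 3 Π groups

3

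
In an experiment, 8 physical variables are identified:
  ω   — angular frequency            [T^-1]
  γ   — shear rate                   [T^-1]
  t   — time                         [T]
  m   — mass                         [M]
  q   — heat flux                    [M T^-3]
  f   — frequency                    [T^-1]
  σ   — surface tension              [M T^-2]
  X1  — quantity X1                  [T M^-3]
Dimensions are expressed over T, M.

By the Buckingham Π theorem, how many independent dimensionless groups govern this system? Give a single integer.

Write exponents as rows T,M / cols ω,γ,t,m,q,f,σ,X1:
  T: [-1 -1  1  0 -3 -1 -2  1]
  M: [ 0  0  0  1  1  0  1 -3]
RREF → pivots at {ω,m} ⇒ r = 2
8 vars − rank 2 = 6 Π groups

6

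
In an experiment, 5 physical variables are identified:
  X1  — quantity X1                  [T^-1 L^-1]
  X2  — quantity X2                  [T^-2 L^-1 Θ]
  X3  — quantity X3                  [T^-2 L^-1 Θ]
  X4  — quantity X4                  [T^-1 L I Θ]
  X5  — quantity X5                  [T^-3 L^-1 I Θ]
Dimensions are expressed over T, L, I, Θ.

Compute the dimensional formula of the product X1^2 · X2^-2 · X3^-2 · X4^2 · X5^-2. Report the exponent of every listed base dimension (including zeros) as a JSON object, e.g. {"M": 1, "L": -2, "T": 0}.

{"T": 10, "L": 6, "I": 0, "Θ": -4}

Dimensional matrix (T×L×I×Θ by X1×X2×X3×X4×X5):
  T: [-1 -2 -2 -1 -3]
  L: [-1 -1 -1  1 -1]
  I: [ 0  0  0  1  1]
  Θ: [ 0  1  1  1  1]
  [T]: (2)·-1+(-2)·-2+(-2)·-2+(2)·-1+(-2)·-3 = 10
  [L]: (2)·-1+(-2)·-1+(-2)·-1+(2)·1+(-2)·-1 = 6
  [I]: (2)·0+(-2)·0+(-2)·0+(2)·1+(-2)·1 = 0
  [Θ]: (2)·0+(-2)·1+(-2)·1+(2)·1+(-2)·1 = -4
⇒ T^10 L^6 Θ^-4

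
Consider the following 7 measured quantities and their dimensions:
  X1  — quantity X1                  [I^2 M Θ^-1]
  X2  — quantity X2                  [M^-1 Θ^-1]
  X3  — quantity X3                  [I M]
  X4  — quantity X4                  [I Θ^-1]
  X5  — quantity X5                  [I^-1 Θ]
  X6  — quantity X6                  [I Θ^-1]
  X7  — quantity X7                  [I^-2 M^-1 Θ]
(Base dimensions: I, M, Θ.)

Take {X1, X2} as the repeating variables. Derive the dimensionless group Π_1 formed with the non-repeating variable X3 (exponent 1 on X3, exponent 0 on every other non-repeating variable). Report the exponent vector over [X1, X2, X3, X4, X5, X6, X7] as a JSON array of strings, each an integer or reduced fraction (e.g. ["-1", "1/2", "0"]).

Write exponents as rows I,M,Θ / cols X1,X2,X3,X4,X5,X6,X7:
  I: [ 2  0  1  1 -1  1 -2]
  M: [ 1 -1  1  0  0  0 -1]
  Θ: [-1 -1  0 -1  1 -1  1]
RREF → pivots at {X1,X2} ⇒ r = 2
Repeat: X1,X2; free: X3,X4,X5,X6,X7
RREF:
  r0: [   1    0  1/2  1/2 -1/2  1/2   -1]
  r1: [   0    1 -1/2  1/2 -1/2  1/2    0]
  r2: [   0    0    0    0    0    0    0]
Fix exponent of X3 at 1, X4 at 0, X5 at 0, X6 at 0, X7 at 0; solve each RREF row for its pivot's exponent:
  r0: exp(X1) + (1/2)·1 = 0 ⇒ exp(X1) = -1/2
  r1: exp(X2) + (-1/2)·1 = 0 ⇒ exp(X2) = 1/2
Π_1 = X1^(-1/2) · X2^(1/2) · X3

["-1/2", "1/2", "1", "0", "0", "0", "0"]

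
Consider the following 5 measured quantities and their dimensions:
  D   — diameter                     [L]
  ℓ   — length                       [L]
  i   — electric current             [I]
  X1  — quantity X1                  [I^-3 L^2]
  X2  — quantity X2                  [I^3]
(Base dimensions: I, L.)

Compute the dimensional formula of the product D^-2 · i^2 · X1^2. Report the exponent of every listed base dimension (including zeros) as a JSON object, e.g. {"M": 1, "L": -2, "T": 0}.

{"I": -4, "L": 2}

Exponent matrix [I,L] × [D,ℓ,i,X1,X2]:
  I: [ 0  0  1 -3  3]
  L: [ 1  1  0  2  0]
  [I]: (-2)·0+(2)·1+(2)·-3 = -4
  [L]: (-2)·1+(2)·0+(2)·2 = 2
⇒ I^-4 L^2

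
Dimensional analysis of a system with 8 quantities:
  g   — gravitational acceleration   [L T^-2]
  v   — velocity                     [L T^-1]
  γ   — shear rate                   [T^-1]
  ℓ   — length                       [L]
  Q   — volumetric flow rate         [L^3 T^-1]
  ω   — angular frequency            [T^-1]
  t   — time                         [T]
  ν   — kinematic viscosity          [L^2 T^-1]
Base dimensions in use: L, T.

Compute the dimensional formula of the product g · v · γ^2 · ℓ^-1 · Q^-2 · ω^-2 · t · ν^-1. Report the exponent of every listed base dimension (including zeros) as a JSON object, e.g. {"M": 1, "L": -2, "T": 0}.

Write exponents as rows L,T / cols g,v,γ,ℓ,Q,ω,t,ν:
  L: [ 1  1  0  1  3  0  0  2]
  T: [-2 -1 -1  0 -1 -1  1 -1]
  [L]: (1)·1+(1)·1+(2)·0+(-1)·1+(-2)·3+(-2)·0+(1)·0+(-1)·2 = -7
  [T]: (1)·-2+(1)·-1+(2)·-1+(-1)·0+(-2)·-1+(-2)·-1+(1)·1+(-1)·-1 = 1
⇒ L^-7 T

{"L": -7, "T": 1}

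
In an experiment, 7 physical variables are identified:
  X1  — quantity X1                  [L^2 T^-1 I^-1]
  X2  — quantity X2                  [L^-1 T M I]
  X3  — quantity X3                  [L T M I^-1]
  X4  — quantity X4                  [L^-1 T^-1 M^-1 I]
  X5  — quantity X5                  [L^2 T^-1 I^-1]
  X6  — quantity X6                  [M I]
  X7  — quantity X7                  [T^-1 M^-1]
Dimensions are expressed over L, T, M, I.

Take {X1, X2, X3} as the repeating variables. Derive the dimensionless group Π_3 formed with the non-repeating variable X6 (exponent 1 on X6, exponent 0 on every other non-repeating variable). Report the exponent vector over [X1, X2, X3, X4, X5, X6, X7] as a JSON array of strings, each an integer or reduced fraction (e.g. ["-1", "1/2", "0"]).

Exponent matrix [L,T,M,I] × [X1,X2,X3,X4,X5,X6,X7]:
  L: [ 2 -1  1 -1  2  0  0]
  T: [-1  1  1 -1 -1  0 -1]
  M: [ 0  1  1 -1  0  1 -1]
  I: [-1  1 -1  1 -1  1  0]
RREF → pivots at {X1,X2,X3} ⇒ r = 3
Repeat: X1,X2,X3; free: X4,X5,X6,X7
RREF:
  r0: [   1    0    0    0    1    1    0]
  r1: [   0    1    0    0    0  3/2 -1/2]
  r2: [   0    0    1   -1    0 -1/2 -1/2]
  r3: [   0    0    0    0    0    0    0]
Fix exponent of X6 at 1, X4 at 0, X5 at 0, X7 at 0; solve each RREF row for its pivot's exponent:
  r0: exp(X1) + (1)·1 = 0 ⇒ exp(X1) = -1
  r1: exp(X2) + (3/2)·1 = 0 ⇒ exp(X2) = -3/2
  r2: exp(X3) + (-1/2)·1 = 0 ⇒ exp(X3) = 1/2
Π_3 = X1^-1 · X2^(-3/2) · X3^(1/2) · X6

["-1", "-3/2", "1/2", "0", "0", "1", "0"]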